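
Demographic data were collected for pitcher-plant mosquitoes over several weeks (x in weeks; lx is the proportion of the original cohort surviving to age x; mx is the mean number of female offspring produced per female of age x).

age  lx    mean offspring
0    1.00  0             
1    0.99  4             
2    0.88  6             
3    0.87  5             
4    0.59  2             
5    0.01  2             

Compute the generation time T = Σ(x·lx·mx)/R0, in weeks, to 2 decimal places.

2.19

lx·mx: 0, 3.96, 5.28, 4.35, 1.18, 0.02 → R0 = 14.79
x·lx·mx: 0, 3.96, 10.56, 13.05, 4.72, 0.1 → Σ = 32.39
T = 32.39 / 14.79 = 2.189993… → 2.19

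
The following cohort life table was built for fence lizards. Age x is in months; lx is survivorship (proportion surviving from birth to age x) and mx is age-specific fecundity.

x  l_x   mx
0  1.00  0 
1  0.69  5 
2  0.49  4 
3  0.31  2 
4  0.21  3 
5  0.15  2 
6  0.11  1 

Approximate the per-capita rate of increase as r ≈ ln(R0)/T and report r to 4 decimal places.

0.9941

R0 = Σ lx·mx = 0 + 3.45 + 1.96 + 0.62 + 0.63 + 0.3 + 0.11 = 7.07
Σ x·lx·mx = 13.91; T = 13.91/7.07 = 1.96747…
r ≈ ln(R0)/T = ln(7.07)/1.96747… = 0.9941… → 0.9941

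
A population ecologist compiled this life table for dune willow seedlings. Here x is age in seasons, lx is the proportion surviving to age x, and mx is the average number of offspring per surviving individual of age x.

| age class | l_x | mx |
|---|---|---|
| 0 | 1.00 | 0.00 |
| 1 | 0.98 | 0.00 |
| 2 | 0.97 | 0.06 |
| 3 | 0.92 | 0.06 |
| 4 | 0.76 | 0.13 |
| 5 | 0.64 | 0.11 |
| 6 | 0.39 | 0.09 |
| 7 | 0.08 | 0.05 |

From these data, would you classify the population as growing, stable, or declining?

R0 = Σ lx·mx = 0 + 0 + 0.0582 + 0.0552 + 0.0988 + 0.0704 + 0.0351 + 0.004 = 0.3217
R0 < 1, so the population is declining.

declining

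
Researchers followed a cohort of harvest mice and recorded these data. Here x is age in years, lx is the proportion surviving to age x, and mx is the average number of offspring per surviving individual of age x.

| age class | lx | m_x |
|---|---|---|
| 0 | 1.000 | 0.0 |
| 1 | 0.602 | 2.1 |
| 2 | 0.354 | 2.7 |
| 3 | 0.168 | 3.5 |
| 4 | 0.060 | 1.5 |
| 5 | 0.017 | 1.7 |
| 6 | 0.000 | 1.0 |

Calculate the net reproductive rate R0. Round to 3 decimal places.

lx·mx by age: 0, 1.2642, 0.9558, 0.588, 0.09, 0.0289, 0
R0 = Σ lx·mx = 2.9269 → 2.927

2.927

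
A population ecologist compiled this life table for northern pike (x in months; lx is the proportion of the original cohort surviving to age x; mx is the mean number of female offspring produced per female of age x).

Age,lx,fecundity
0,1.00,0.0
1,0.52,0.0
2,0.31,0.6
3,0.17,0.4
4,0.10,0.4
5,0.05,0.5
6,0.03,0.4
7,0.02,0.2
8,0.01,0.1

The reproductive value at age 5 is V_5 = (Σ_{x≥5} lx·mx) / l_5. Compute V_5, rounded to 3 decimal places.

0.840

lx·mx for x ≥ 5: 0.025, 0.012, 0.004, 0.001 → sum = 0.042
V_5 = 0.042 / l_5 = 0.042 / 0.05 = 0.84 → 0.840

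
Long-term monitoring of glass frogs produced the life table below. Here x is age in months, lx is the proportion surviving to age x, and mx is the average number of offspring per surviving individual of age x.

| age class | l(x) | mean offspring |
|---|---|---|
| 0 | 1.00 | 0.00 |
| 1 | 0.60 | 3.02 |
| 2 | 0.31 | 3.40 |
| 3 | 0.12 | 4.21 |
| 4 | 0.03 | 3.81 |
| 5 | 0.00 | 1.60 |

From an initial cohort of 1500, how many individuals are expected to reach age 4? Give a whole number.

45

Expected survivors = N0 · l_4 = 1500 × 0.03 = 45 → 45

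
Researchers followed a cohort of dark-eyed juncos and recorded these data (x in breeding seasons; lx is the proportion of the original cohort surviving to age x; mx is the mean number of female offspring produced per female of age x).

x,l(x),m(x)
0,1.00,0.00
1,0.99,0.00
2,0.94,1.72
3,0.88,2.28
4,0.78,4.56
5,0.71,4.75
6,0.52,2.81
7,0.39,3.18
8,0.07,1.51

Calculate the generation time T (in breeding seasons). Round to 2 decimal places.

lx·mx: 0, 0, 1.6168, 2.0064, 3.5568, 3.3725, 1.4612, 1.2402, 0.1057 → R0 = 13.3596
x·lx·mx: 0, 0, 3.2336, 6.0192, 14.2272, 16.8625, 8.7672, 8.6814, 0.8456 → Σ = 58.6367
T = 58.6367 / 13.3596 = 4.389106… → 4.39

4.39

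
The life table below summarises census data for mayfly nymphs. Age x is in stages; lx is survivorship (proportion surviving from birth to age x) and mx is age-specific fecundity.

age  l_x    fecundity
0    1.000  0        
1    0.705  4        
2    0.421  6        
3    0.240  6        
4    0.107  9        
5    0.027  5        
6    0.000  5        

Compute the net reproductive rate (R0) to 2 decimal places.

lx·mx by age: 0, 2.82, 2.526, 1.44, 0.963, 0.135, 0
R0 = Σ lx·mx = 7.884 → 7.88

7.88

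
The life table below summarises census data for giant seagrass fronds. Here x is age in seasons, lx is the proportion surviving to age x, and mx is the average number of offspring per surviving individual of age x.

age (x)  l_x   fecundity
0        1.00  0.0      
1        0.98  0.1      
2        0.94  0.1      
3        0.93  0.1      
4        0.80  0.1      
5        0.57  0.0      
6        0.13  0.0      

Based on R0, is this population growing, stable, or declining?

declining

R0 = Σ lx·mx = 0 + 0.098 + 0.094 + 0.093 + 0.08 + 0 + 0 = 0.365
R0 < 1, so the population is declining.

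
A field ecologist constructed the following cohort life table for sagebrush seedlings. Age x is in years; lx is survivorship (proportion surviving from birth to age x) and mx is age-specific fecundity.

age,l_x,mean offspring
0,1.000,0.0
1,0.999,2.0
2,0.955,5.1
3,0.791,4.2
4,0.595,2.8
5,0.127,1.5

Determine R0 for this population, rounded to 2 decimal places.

lx·mx by age: 0, 1.998, 4.8705, 3.3222, 1.666, 0.1905
R0 = Σ lx·mx = 12.0472 → 12.05

12.05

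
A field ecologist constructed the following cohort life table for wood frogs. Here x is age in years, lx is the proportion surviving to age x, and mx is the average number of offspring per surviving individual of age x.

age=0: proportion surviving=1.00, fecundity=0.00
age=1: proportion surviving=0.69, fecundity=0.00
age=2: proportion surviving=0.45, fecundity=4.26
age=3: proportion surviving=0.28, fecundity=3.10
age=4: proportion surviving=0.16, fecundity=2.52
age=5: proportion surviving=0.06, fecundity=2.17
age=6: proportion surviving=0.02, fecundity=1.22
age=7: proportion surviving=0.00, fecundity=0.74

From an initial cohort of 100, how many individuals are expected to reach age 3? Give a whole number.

28

Expected survivors = N0 · l_3 = 100 × 0.28 = 28 → 28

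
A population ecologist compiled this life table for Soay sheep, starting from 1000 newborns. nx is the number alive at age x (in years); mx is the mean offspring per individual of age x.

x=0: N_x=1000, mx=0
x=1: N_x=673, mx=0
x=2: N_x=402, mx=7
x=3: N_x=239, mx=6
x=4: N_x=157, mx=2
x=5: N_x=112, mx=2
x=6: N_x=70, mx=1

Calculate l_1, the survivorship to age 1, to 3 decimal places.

l_1 = n_1/n_0 = 673/1000 = 0.673 → 0.673

0.673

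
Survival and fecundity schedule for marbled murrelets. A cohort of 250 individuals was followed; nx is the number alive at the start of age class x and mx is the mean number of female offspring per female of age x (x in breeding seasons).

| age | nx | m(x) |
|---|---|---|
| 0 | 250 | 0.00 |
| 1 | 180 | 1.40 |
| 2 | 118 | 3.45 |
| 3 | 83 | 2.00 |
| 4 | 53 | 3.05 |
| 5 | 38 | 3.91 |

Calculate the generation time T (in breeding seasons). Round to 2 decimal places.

2.60

lx = nx/n0 = nx/250: 1, 0.72, 0.472, 0.332, 0.212, 0.152
lx·mx: 0, 1.008, 1.6284, 0.664, 0.6466, 0.59432 → R0 = 4.54132
x·lx·mx: 0, 1.008, 3.2568, 1.992, 2.5864, 2.9716 → Σ = 11.8148
T = 11.8148 / 4.54132 = 2.601622… → 2.60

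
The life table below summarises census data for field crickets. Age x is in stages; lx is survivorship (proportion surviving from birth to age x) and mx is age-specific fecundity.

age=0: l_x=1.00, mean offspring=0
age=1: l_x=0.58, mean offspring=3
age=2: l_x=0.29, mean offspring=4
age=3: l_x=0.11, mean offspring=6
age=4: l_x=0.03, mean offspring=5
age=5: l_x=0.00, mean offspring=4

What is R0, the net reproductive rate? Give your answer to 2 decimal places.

3.71

lx·mx by age: 0, 1.74, 1.16, 0.66, 0.15, 0
R0 = Σ lx·mx = 3.71 → 3.71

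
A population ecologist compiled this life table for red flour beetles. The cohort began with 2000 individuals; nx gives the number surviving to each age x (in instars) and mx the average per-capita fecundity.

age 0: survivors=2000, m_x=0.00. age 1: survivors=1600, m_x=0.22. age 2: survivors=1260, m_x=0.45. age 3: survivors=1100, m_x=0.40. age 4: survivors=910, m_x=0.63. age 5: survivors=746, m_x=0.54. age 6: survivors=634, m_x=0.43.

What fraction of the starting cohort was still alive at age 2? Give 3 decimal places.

0.630

l_2 = n_2/n_0 = 1260/2000 = 0.63 → 0.630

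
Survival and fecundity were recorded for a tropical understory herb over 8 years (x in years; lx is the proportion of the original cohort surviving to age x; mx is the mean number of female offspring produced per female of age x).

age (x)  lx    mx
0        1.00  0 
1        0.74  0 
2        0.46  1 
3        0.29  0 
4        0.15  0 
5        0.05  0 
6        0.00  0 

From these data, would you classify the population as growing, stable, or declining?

declining

R0 = Σ lx·mx = 0 + 0 + 0.46 + 0 + 0 + 0 + 0 = 0.46
R0 < 1, so the population is declining.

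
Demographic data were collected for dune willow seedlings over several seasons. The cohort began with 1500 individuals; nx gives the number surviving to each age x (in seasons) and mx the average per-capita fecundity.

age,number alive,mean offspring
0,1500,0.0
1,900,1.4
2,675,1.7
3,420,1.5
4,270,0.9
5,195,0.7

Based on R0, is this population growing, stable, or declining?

lx = nx/n0 = nx/1500: 1, 0.6, 0.45, 0.28, 0.18, 0.13
R0 = Σ lx·mx = 0 + 0.84 + 0.765 + 0.42 + 0.162 + 0.091 = 2.278
R0 > 1, so the population is growing.

growing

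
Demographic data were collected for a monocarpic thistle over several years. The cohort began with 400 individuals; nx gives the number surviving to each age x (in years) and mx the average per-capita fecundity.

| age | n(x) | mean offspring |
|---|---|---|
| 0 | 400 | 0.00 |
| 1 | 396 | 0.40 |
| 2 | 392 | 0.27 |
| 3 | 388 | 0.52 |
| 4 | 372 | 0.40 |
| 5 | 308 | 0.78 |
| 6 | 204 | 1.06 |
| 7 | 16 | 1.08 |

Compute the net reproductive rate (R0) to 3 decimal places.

2.721

lx = nx/n0 = nx/400: 1, 0.99, 0.98, 0.97, 0.93, 0.77, 0.51, 0.04
lx·mx by age: 0, 0.396, 0.2646, 0.5044, 0.372, 0.6006, 0.5406, 0.0432
R0 = Σ lx·mx = 2.7214 → 2.721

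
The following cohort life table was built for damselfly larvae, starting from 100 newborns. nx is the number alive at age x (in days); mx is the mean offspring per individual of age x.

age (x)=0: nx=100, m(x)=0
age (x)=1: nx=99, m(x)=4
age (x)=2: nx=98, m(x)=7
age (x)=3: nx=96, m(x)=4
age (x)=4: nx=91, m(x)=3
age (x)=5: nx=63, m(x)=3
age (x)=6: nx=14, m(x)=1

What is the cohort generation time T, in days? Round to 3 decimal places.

lx = nx/n0 = nx/100: 1, 0.99, 0.98, 0.96, 0.91, 0.63, 0.14
lx·mx: 0, 3.96, 6.86, 3.84, 2.73, 1.89, 0.14 → R0 = 19.42
x·lx·mx: 0, 3.96, 13.72, 11.52, 10.92, 9.45, 0.84 → Σ = 50.41
T = 50.41 / 19.42 = 2.595778… → 2.596

2.596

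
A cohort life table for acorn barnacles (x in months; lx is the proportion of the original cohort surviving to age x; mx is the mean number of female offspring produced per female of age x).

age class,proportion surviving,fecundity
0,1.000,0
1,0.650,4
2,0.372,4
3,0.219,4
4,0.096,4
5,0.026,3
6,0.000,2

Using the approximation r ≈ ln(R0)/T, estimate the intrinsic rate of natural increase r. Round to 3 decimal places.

0.906

R0 = Σ lx·mx = 0 + 2.6 + 1.488 + 0.876 + 0.384 + 0.078 + 0 = 5.426
Σ x·lx·mx = 10.13; T = 10.13/5.426 = 1.86694…
r ≈ ln(R0)/T = ln(5.426)/1.86694… = 0.90587… → 0.906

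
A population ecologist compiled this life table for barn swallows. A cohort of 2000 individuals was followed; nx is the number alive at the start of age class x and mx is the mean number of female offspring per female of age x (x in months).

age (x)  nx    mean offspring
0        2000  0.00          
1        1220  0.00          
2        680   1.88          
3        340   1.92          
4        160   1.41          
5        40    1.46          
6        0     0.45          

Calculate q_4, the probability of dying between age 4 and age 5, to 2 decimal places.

lx = nx/n0 = nx/2000: 1, 0.61, 0.34, 0.17, 0.08, 0.02, 0
q_4 = (l_4 − l_5) / l_4 = (0.08 − 0.02) / 0.08
     = 0.06 / 0.08 = 0.75 → 0.75

0.75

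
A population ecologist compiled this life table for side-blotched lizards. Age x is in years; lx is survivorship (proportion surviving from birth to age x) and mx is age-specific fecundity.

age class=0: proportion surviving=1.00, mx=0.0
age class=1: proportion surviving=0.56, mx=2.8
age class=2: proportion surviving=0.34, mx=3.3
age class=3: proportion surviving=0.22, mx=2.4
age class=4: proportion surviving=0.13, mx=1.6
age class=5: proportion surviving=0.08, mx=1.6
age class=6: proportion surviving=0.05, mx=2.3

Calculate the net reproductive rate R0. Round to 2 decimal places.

lx·mx by age: 0, 1.568, 1.122, 0.528, 0.208, 0.128, 0.115
R0 = Σ lx·mx = 3.669 → 3.67

3.67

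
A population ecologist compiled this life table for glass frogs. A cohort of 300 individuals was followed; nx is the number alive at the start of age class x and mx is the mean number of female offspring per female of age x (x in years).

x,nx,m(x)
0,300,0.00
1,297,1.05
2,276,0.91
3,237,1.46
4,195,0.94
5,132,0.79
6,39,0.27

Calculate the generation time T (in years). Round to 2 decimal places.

lx = nx/n0 = nx/300: 1, 0.99, 0.92, 0.79, 0.65, 0.44, 0.13
lx·mx: 0, 1.0395, 0.8372, 1.1534, 0.611, 0.3476, 0.0351 → R0 = 4.0238
x·lx·mx: 0, 1.0395, 1.6744, 3.4602, 2.444, 1.738, 0.2106 → Σ = 10.5667
T = 10.5667 / 4.0238 = 2.62605… → 2.63

2.63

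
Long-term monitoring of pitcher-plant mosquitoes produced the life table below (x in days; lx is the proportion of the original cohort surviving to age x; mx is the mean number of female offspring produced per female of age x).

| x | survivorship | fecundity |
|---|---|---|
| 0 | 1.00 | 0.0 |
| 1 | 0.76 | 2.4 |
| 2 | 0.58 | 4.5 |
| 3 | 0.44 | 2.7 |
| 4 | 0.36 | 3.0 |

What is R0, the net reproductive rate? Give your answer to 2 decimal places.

lx·mx by age: 0, 1.824, 2.61, 1.188, 1.08
R0 = Σ lx·mx = 6.702 → 6.70

6.70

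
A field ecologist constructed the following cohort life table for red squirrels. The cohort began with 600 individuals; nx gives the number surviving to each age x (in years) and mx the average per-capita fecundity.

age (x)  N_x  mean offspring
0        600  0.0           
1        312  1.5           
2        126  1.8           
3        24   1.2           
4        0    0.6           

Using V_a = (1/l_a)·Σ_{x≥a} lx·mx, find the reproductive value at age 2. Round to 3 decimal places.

lx = nx/n0 = nx/600: 1, 0.52, 0.21, 0.04, 0
lx·mx for x ≥ 2: 0.378, 0.048, 0 → sum = 0.426
V_2 = 0.426 / l_2 = 0.426 / 0.21 = 2.028571… → 2.029

2.029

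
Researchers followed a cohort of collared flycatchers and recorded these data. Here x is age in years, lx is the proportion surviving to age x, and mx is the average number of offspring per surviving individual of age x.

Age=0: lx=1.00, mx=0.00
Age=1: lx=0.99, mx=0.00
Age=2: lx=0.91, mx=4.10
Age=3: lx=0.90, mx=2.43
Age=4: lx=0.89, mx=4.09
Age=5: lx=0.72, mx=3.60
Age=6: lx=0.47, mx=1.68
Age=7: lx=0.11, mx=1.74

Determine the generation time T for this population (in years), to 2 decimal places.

3.63

lx·mx: 0, 0, 3.731, 2.187, 3.6401, 2.592, 0.7896, 0.1914 → R0 = 13.1311
x·lx·mx: 0, 0, 7.462, 6.561, 14.5604, 12.96, 4.7376, 1.3398 → Σ = 47.6208
T = 47.6208 / 13.1311 = 3.626566… → 3.63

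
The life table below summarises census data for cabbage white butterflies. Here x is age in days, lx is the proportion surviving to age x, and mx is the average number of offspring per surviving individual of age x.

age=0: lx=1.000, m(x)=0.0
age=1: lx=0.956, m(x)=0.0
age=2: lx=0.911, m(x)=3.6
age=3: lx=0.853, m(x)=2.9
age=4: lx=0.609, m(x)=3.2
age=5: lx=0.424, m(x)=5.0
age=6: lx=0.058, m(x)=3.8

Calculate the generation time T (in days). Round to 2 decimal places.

lx·mx: 0, 0, 3.2796, 2.4737, 1.9488, 2.12, 0.2204 → R0 = 10.0425
x·lx·mx: 0, 0, 6.5592, 7.4211, 7.7952, 10.6, 1.3224 → Σ = 33.6979
T = 33.6979 / 10.0425 = 3.355529… → 3.36

3.36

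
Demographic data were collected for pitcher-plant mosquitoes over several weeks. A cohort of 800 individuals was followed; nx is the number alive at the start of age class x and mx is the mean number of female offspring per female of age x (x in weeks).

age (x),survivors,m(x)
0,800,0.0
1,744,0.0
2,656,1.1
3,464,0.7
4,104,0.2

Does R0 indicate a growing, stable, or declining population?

growing

lx = nx/n0 = nx/800: 1, 0.93, 0.82, 0.58, 0.13
R0 = Σ lx·mx = 0 + 0 + 0.902 + 0.406 + 0.026 = 1.334
R0 > 1, so the population is growing.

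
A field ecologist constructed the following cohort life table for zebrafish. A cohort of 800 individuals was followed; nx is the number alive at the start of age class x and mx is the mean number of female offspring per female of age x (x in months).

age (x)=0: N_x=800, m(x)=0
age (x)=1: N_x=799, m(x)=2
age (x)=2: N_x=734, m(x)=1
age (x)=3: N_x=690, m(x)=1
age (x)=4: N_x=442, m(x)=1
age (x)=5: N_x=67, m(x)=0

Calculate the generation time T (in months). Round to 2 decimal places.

1.99

lx = nx/n0 = nx/800: 1, 0.99875, 0.9175, 0.8625, 0.5525, 0.08375
lx·mx: 0, 1.9975, 0.9175, 0.8625, 0.5525, 0 → R0 = 4.33
x·lx·mx: 0, 1.9975, 1.835, 2.5875, 2.21, 0 → Σ = 8.63
T = 8.63 / 4.33 = 1.993072… → 1.99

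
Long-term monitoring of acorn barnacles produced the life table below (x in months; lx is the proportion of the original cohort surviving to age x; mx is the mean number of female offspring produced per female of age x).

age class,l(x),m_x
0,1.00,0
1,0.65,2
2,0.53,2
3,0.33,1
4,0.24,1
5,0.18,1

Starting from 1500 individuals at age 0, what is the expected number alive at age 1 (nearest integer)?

Expected survivors = N0 · l_1 = 1500 × 0.65 = 975 → 975

975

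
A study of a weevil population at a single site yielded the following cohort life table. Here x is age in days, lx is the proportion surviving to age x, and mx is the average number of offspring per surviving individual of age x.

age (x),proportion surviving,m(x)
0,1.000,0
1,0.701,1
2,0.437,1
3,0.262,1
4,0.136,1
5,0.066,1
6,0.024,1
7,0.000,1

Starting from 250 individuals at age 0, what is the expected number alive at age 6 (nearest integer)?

Expected survivors = N0 · l_6 = 250 × 0.024 = 6 → 6

6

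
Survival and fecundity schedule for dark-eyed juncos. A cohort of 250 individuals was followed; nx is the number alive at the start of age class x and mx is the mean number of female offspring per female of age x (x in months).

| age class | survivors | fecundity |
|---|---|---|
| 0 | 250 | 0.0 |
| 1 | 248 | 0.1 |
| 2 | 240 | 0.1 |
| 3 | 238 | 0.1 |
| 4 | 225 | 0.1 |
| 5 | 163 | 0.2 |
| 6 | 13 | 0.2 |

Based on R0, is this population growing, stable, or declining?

declining

lx = nx/n0 = nx/250: 1, 0.992, 0.96, 0.952, 0.9, 0.652, 0.052
R0 = Σ lx·mx = 0 + 0.0992 + 0.096 + 0.0952 + 0.09 + 0.1304 + 0.0104 = 0.5212
R0 < 1, so the population is declining.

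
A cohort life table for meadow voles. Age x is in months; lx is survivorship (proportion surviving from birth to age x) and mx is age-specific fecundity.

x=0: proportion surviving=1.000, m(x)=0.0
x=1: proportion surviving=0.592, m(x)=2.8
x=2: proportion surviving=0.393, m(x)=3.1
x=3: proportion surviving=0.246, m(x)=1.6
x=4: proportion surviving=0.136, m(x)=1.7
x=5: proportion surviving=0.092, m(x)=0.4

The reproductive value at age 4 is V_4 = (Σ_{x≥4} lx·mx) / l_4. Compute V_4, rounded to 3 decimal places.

lx·mx for x ≥ 4: 0.2312, 0.0368 → sum = 0.268
V_4 = 0.268 / l_4 = 0.268 / 0.136 = 1.970588… → 1.971

1.971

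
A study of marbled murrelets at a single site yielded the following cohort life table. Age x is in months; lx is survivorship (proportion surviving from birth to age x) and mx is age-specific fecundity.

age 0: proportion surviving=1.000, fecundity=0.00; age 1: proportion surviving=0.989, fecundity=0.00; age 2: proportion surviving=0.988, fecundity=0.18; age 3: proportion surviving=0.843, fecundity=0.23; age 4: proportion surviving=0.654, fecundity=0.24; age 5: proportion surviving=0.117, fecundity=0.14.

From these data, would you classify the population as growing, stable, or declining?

declining

R0 = Σ lx·mx = 0 + 0 + 0.17784 + 0.19389 + 0.15696 + 0.01638 = 0.54507
R0 < 1, so the population is declining.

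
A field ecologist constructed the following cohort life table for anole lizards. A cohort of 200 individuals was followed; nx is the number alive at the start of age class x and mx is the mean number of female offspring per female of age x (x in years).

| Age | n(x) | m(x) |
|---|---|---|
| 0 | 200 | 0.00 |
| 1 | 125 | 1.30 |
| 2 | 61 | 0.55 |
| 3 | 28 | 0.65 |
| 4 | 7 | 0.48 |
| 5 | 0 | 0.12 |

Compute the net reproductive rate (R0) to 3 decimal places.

lx = nx/n0 = nx/200: 1, 0.625, 0.305, 0.14, 0.035, 0
lx·mx by age: 0, 0.8125, 0.16775, 0.091, 0.0168, 0
R0 = Σ lx·mx = 1.08805 → 1.088

1.088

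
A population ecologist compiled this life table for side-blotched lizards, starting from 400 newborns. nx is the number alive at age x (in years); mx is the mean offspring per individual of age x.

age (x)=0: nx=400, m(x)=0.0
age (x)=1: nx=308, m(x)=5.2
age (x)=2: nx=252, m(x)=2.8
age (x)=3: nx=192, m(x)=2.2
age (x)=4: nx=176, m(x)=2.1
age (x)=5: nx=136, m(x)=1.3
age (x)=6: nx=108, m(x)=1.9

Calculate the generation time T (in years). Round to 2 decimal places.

lx = nx/n0 = nx/400: 1, 0.77, 0.63, 0.48, 0.44, 0.34, 0.27
lx·mx: 0, 4.004, 1.764, 1.056, 0.924, 0.442, 0.513 → R0 = 8.703
x·lx·mx: 0, 4.004, 3.528, 3.168, 3.696, 2.21, 3.078 → Σ = 19.684
T = 19.684 / 8.703 = 2.261749… → 2.26

2.26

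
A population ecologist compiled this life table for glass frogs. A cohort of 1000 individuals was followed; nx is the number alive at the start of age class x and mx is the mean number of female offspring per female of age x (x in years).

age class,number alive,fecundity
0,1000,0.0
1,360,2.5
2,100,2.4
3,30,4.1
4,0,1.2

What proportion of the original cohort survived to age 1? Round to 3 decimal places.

0.360

l_1 = n_1/n_0 = 360/1000 = 0.36 → 0.360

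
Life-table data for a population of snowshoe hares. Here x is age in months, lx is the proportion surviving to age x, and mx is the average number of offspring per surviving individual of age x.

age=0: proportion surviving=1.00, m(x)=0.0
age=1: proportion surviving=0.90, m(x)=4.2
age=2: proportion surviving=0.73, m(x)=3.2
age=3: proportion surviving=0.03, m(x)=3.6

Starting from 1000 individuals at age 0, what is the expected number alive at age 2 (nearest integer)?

Expected survivors = N0 · l_2 = 1000 × 0.73 = 730 → 730

730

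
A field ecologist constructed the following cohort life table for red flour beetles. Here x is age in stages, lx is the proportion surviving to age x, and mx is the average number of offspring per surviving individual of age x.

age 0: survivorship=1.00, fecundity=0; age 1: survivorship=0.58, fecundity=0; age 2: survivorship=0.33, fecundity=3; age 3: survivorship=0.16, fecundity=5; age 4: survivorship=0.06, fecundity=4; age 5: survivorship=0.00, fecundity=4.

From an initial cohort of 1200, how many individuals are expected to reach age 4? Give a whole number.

Expected survivors = N0 · l_4 = 1200 × 0.06 = 72 → 72

72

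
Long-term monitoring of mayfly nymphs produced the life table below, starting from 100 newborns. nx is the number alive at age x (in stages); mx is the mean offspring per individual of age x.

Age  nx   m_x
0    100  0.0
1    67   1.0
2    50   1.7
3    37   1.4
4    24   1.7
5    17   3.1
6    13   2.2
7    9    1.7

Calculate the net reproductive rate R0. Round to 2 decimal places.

3.41

lx = nx/n0 = nx/100: 1, 0.67, 0.5, 0.37, 0.24, 0.17, 0.13, 0.09
lx·mx by age: 0, 0.67, 0.85, 0.518, 0.408, 0.527, 0.286, 0.153
R0 = Σ lx·mx = 3.412 → 3.41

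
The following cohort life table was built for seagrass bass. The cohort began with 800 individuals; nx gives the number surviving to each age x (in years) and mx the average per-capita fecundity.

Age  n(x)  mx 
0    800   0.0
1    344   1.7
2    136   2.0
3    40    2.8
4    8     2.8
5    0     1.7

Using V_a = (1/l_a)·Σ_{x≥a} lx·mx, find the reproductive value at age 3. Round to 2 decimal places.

3.36

lx = nx/n0 = nx/800: 1, 0.43, 0.17, 0.05, 0.01, 0
lx·mx for x ≥ 3: 0.14, 0.028, 0 → sum = 0.168
V_3 = 0.168 / l_3 = 0.168 / 0.05 = 3.36 → 3.36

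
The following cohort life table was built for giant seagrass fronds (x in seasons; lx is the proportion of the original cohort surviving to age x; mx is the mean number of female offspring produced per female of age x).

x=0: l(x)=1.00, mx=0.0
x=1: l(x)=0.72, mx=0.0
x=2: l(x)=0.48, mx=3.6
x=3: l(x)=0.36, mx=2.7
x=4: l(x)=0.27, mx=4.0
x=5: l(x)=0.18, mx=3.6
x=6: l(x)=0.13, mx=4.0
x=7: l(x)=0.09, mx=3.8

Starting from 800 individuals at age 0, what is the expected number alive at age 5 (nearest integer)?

144

Expected survivors = N0 · l_5 = 800 × 0.18 = 144 → 144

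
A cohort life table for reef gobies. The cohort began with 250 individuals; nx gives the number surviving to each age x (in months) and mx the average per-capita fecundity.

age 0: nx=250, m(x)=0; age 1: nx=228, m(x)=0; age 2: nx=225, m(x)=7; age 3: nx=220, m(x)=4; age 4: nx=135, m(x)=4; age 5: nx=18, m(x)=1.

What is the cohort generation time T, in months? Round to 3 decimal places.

lx = nx/n0 = nx/250: 1, 0.912, 0.9, 0.88, 0.54, 0.072
lx·mx: 0, 0, 6.3, 3.52, 2.16, 0.072 → R0 = 12.052
x·lx·mx: 0, 0, 12.6, 10.56, 8.64, 0.36 → Σ = 32.16
T = 32.16 / 12.052 = 2.668437… → 2.668

2.668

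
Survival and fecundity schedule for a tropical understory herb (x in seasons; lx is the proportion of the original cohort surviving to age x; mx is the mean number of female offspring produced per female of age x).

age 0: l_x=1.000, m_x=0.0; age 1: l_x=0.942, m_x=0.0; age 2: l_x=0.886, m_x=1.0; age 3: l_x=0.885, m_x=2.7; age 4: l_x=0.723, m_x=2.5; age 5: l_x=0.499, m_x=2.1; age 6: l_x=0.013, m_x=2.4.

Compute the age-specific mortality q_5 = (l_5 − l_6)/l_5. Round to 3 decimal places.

0.974

q_5 = (l_5 − l_6) / l_5 = (0.499 − 0.013) / 0.499
     = 0.486 / 0.499 = 0.973948… → 0.974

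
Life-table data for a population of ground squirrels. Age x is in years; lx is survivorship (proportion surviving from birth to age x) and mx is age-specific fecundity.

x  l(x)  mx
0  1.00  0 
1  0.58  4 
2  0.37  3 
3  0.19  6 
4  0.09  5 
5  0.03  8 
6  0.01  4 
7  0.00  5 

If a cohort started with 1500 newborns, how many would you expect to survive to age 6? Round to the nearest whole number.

15

Expected survivors = N0 · l_6 = 1500 × 0.01 = 15 → 15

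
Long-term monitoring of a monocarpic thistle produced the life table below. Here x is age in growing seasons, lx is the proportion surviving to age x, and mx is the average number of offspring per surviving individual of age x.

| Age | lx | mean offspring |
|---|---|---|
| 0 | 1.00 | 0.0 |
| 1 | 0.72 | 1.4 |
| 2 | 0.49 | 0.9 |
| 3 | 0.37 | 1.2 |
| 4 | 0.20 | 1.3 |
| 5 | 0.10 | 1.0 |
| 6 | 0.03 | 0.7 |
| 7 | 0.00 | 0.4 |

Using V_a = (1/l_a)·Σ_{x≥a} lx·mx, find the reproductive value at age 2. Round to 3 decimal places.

lx·mx for x ≥ 2: 0.441, 0.444, 0.26, 0.1, 0.021, 0 → sum = 1.266
V_2 = 1.266 / l_2 = 1.266 / 0.49 = 2.583673… → 2.584

2.584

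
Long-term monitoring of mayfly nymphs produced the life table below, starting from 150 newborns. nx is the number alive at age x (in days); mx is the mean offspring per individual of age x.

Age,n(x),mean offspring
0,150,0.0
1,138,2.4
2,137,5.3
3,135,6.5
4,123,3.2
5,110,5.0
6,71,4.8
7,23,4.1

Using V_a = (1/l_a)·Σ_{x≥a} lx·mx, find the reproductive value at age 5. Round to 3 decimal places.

8.955

lx = nx/n0 = nx/150: 1, 0.92, 0.91333…, 0.9, 0.82, 0.73333…, 0.47333…, 0.15333…
lx·mx for x ≥ 5: 3.666667…, 2.272…, 0.628667… → sum = 6.567333…
V_5 = 6.567333… / l_5 = 6.567333… / 0.733333… = 8.955455… → 8.955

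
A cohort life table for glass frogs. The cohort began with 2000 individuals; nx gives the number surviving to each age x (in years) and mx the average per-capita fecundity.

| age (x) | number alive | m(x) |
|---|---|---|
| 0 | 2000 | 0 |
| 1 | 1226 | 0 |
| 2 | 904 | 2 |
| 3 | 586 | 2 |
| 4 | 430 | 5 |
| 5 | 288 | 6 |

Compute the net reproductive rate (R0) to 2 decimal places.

3.43

lx = nx/n0 = nx/2000: 1, 0.613, 0.452, 0.293, 0.215, 0.144
lx·mx by age: 0, 0, 0.904, 0.586, 1.075, 0.864
R0 = Σ lx·mx = 3.429 → 3.43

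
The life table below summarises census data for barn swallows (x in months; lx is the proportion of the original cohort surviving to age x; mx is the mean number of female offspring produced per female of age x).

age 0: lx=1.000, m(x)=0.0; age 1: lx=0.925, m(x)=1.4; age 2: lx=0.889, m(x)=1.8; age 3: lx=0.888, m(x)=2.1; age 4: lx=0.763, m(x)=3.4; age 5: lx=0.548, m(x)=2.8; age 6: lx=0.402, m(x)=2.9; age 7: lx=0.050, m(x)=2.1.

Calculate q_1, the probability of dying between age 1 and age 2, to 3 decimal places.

q_1 = (l_1 − l_2) / l_1 = (0.925 − 0.889) / 0.925
     = 0.036 / 0.925 = 0.038919… → 0.039

0.039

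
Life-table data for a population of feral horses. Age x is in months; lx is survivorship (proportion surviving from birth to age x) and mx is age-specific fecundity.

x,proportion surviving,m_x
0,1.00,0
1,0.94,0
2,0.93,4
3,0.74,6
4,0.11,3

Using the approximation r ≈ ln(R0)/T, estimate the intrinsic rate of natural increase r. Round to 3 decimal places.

0.822

R0 = Σ lx·mx = 0 + 0 + 3.72 + 4.44 + 0.33 = 8.49
Σ x·lx·mx = 22.08; T = 22.08/8.49 = 2.60071…
r ≈ ln(R0)/T = ln(8.49)/2.60071… = 0.82243… → 0.822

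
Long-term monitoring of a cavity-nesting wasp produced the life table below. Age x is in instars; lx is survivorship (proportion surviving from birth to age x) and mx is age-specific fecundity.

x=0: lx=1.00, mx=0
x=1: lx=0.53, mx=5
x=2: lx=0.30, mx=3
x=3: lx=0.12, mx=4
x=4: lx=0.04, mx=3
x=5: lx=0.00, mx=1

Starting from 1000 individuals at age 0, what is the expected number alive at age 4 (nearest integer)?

Expected survivors = N0 · l_4 = 1000 × 0.04 = 40 → 40

40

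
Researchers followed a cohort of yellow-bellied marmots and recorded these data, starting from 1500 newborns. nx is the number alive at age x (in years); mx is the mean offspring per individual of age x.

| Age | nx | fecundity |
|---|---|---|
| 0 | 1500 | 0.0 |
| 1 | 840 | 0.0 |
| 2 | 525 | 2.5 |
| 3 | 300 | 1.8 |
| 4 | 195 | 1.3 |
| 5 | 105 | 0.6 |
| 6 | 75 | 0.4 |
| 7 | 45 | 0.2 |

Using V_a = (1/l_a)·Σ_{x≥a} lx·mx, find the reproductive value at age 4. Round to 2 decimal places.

lx = nx/n0 = nx/1500: 1, 0.56, 0.35, 0.2, 0.13, 0.07, 0.05, 0.03
lx·mx for x ≥ 4: 0.169, 0.042, 0.02, 0.006 → sum = 0.237
V_4 = 0.237 / l_4 = 0.237 / 0.13 = 1.823077… → 1.82

1.82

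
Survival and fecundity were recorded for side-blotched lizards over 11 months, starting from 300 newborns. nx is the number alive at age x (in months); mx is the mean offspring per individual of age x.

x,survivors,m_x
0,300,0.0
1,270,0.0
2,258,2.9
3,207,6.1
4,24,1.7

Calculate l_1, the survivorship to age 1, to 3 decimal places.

l_1 = n_1/n_0 = 270/300 = 0.9 → 0.900

0.900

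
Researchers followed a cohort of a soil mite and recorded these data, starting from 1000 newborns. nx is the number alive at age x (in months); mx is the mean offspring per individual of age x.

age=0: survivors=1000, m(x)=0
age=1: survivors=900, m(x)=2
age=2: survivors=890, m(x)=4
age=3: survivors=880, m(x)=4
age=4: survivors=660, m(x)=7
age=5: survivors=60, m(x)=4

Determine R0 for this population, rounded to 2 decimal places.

lx = nx/n0 = nx/1000: 1, 0.9, 0.89, 0.88, 0.66, 0.06
lx·mx by age: 0, 1.8, 3.56, 3.52, 4.62, 0.24
R0 = Σ lx·mx = 13.74 → 13.74

13.74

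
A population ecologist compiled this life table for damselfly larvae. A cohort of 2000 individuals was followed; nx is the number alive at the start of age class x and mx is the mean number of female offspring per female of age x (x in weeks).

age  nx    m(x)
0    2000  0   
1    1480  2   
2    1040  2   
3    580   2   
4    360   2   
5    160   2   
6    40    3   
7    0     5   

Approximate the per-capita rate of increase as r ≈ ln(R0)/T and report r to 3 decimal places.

0.607

lx = nx/n0 = nx/2000: 1, 0.74, 0.52, 0.29, 0.18, 0.08, 0.02, 0
R0 = Σ lx·mx = 0 + 1.48 + 1.04 + 0.58 + 0.36 + 0.16 + 0.06 + 0 = 3.68
Σ x·lx·mx = 7.9; T = 7.9/3.68 = 2.14674…
r ≈ ln(R0)/T = ln(3.68)/2.14674… = 0.60693… → 0.607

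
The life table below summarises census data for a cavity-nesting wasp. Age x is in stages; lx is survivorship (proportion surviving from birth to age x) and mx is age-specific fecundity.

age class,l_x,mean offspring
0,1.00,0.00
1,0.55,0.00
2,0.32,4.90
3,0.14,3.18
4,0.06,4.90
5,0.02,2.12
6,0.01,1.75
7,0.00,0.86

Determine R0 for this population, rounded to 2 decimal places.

lx·mx by age: 0, 0, 1.568, 0.4452, 0.294, 0.0424, 0.0175, 0
R0 = Σ lx·mx = 2.3671 → 2.37

2.37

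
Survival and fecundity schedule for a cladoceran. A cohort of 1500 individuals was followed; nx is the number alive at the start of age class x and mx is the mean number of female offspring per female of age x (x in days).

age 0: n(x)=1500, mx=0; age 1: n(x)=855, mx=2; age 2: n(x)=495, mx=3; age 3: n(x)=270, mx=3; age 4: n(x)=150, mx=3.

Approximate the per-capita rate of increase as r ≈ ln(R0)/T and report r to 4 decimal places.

0.5443

lx = nx/n0 = nx/1500: 1, 0.57, 0.33, 0.18, 0.1
R0 = Σ lx·mx = 0 + 1.14 + 0.99 + 0.54 + 0.3 = 2.97
Σ x·lx·mx = 5.94; T = 5.94/2.97 = 2
r ≈ ln(R0)/T = ln(2.97)/2 = 0.544281… → 0.5443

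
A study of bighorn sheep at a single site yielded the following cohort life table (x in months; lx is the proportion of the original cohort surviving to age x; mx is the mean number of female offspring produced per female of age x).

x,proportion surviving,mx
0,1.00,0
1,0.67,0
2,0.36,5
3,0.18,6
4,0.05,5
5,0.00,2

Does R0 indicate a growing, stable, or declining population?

growing

R0 = Σ lx·mx = 0 + 0 + 1.8 + 1.08 + 0.25 + 0 = 3.13
R0 > 1, so the population is growing.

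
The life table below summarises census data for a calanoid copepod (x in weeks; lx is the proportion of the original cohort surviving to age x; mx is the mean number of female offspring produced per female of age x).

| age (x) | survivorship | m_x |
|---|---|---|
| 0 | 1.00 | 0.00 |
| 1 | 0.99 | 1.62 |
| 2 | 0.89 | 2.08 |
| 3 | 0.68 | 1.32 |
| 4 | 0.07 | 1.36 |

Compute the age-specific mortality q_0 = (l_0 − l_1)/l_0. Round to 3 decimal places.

0.010

q_0 = (l_0 − l_1) / l_0 = (1 − 0.99) / 1
     = 0.01 / 1 = 0.01 → 0.010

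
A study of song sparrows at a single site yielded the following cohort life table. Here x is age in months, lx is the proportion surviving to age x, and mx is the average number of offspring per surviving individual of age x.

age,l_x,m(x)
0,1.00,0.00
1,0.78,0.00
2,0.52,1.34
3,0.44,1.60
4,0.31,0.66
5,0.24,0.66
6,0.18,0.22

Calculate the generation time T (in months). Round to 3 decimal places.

2.969

lx·mx: 0, 0, 0.6968, 0.704, 0.2046, 0.1584, 0.0396 → R0 = 1.8034
x·lx·mx: 0, 0, 1.3936, 2.112, 0.8184, 0.792, 0.2376 → Σ = 5.3536
T = 5.3536 / 1.8034 = 2.968615… → 2.969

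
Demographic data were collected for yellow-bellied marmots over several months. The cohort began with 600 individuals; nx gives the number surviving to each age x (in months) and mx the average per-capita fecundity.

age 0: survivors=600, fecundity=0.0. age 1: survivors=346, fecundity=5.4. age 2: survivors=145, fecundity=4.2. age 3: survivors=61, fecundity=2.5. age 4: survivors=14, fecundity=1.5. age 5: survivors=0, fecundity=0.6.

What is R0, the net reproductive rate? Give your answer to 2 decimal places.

lx = nx/n0 = nx/600: 1, 0.57667…, 0.24167…, 0.10167…, 0.02333…, 0
lx·mx by age: 0, 3.114…, 1.015…, 0.254167…, 0.035…, 0
R0 = Σ lx·mx = 4.418167… → 4.42

4.42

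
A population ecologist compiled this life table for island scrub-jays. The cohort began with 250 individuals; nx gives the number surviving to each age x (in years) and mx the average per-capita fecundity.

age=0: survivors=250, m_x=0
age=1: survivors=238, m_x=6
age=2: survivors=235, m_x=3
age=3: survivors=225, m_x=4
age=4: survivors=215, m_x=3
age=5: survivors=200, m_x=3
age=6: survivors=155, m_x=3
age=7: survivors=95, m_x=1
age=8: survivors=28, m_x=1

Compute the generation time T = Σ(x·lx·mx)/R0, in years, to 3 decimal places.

lx = nx/n0 = nx/250: 1, 0.952, 0.94, 0.9, 0.86, 0.8, 0.62, 0.38, 0.112
lx·mx: 0, 5.712, 2.82, 3.6, 2.58, 2.4, 1.86, 0.38, 0.112 → R0 = 19.464
x·lx·mx: 0, 5.712, 5.64, 10.8, 10.32, 12, 11.16, 2.66, 0.896 → Σ = 59.188
T = 59.188 / 19.464 = 3.040896… → 3.041

3.041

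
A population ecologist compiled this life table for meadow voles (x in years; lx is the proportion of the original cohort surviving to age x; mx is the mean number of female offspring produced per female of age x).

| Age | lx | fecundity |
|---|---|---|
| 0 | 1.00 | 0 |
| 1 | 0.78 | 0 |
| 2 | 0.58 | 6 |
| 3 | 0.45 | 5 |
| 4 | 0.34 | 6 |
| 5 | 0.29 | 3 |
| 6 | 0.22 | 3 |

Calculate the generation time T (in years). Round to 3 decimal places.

lx·mx: 0, 0, 3.48, 2.25, 2.04, 0.87, 0.66 → R0 = 9.3
x·lx·mx: 0, 0, 6.96, 6.75, 8.16, 4.35, 3.96 → Σ = 30.18
T = 30.18 / 9.3 = 3.245161… → 3.245

3.245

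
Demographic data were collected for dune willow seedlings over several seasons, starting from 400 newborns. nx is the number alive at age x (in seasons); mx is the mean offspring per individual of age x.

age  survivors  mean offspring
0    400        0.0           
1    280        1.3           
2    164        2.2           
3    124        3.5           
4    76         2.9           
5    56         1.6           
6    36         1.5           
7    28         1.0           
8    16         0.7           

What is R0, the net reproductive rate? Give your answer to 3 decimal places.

3.905

lx = nx/n0 = nx/400: 1, 0.7, 0.41, 0.31, 0.19, 0.14, 0.09, 0.07, 0.04
lx·mx by age: 0, 0.91, 0.902, 1.085, 0.551, 0.224, 0.135, 0.07, 0.028
R0 = Σ lx·mx = 3.905 → 3.905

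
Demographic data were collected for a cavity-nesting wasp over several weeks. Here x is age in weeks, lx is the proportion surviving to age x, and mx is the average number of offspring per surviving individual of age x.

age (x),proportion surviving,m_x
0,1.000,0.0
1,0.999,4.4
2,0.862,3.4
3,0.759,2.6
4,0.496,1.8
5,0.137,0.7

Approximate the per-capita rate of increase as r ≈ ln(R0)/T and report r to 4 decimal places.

R0 = Σ lx·mx = 0 + 4.3956 + 2.9308 + 1.9734 + 0.8928 + 0.0959 = 10.2885
Σ x·lx·mx = 20.2281; T = 20.2281/10.2885 = 1.96609…
r ≈ ln(R0)/T = ln(10.2885)/1.96609… = 1.185616… → 1.1856

1.1856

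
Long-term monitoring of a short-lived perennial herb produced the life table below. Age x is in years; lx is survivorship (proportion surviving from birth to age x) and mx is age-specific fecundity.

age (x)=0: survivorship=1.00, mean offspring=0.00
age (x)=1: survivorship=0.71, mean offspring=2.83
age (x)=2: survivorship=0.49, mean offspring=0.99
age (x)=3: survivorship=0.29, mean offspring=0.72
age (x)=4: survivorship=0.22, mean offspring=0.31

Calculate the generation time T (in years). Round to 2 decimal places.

1.40

lx·mx: 0, 2.0093, 0.4851, 0.2088, 0.0682 → R0 = 2.7714
x·lx·mx: 0, 2.0093, 0.9702, 0.6264, 0.2728 → Σ = 3.8787
T = 3.8787 / 2.7714 = 1.399545… → 1.40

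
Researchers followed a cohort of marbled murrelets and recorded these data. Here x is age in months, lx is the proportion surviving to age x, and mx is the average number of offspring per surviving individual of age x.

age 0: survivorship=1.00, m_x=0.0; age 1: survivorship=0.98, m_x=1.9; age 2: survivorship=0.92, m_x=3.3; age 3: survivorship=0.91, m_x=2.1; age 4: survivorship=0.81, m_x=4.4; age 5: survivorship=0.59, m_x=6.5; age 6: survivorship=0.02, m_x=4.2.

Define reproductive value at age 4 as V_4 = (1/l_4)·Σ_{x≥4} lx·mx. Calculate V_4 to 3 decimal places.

9.238

lx·mx for x ≥ 4: 3.564, 3.835, 0.084 → sum = 7.483
V_4 = 7.483 / l_4 = 7.483 / 0.81 = 9.238272… → 9.238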